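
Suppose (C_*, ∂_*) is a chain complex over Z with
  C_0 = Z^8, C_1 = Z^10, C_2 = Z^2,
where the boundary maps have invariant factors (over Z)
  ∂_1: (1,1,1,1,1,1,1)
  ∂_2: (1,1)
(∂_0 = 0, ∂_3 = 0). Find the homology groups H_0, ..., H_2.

H_0: b_0 = 8 − 0 − 7 = 1; torsion from ∂_1 factors > 1: none. So H_0 ≅ Z.
H_1: b_1 = 10 − 7 − 2 = 1; torsion from ∂_2 factors > 1: none. So H_1 ≅ Z.
H_2: b_2 = 2 − 2 − 0 = 0; torsion from ∂_3 factors > 1: none. So H_2 ≅ 0.

H_0 ≅ Z,  H_1 ≅ Z,  H_2 = 0.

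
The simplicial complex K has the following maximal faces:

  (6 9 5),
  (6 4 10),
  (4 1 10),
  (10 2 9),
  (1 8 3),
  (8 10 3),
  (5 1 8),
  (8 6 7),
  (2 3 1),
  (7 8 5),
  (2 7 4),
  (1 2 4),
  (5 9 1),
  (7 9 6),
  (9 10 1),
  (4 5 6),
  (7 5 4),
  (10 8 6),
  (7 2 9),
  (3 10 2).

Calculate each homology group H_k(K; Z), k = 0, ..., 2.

K has 10 vertices, 30 edges, 20 triangles.
rank ∂_0 = 0, rank ∂_1 = 9 ⇒ b_0 = 10 − 0 − 9 = 1; all invariant factors of ∂_1 are 1 so no torsion. So H_0 ≅ Z.
rank ∂_1 = 9, rank ∂_2 = 20 ⇒ b_1 = 30 − 9 − 20 = 1; ∂_2 has invariant factor(s) [2] giving torsion. So H_1 ≅ Z ⊕ Z/2.
rank ∂_2 = 20, rank ∂_3 = 0 ⇒ b_2 = 20 − 20 − 0 = 0. So H_2 ≅ 0.

H_0 = Z,  H_1 = Z ⊕ Z/2,  H_2 = 0.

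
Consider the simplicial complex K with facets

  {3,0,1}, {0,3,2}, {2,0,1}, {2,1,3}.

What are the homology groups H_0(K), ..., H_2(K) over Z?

H_0 = Z,  H_1 = 0,  H_2 = Z.

Order the vertices as 0 < 1 < 2 < 3. Listing each simplex with vertices in this order, K has dimension 2 with simplices:

  0-simplices (4): [0], [1], [2], [3]
  1-simplices (6): [0,1], [0,2], [0,3], [1,2], [1,3], [2,3]
  2-simplices (4): [0,1,2], [0,1,3], [0,2,3], [1,2,3]

giving chain groups C_0 ≅ Z^4, C_1 ≅ Z^6, C_2 ≅ Z^4.

The boundary map ∂_1: C_1 → C_0 maps an edge to its endpoints' difference, ∂[p,q] = q − p.
This gives a 4×6 integer matrix of rank 3; reducing to Smith normal form yields diagonal entries (1,1,1).

∂_2: C_2 → C_1 maps a triangle to the signed sum of its edges. For instance
  ∂[0,1,3] = [1,3] − [0,3] + [0,1],
  ∂[0,2,3] = [2,3] − [0,3] + [0,2].
The resulting 6×4 matrix has rank 3, and its Smith normal form has invariant factors (1,1,1).

Now H_k = ker ∂_k / im ∂_{k+1}, so:

  H_0: rank C_0 − rank ∂_1 = 4 − 3 = 1, and the invariant factors of ∂_1 are all 1, so H_0 = Z.
  H_1: rank ker ∂_1 − rank ∂_2 = (6 − 3) − 3 = 0, and the invariant factors of ∂_2 are all 1, so H_1 = 0.
  H_2: rank ker ∂_2 − rank ∂_3 = (4 − 3) − 0 = 1, and there is no ∂_3, so H_2 = Z.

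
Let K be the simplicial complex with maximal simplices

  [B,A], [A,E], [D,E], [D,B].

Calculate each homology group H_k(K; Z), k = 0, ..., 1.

H_0 = Z,  H_1 = Z.

K has 4 vertices, 4 edges.
rank ∂_0 = 0, rank ∂_1 = 3 ⇒ b_0 = 4 − 0 − 3 = 1; all invariant factors of ∂_1 are 1 so no torsion. So H_0 = Z.
rank ∂_1 = 3, rank ∂_2 = 0 ⇒ b_1 = 4 − 3 − 0 = 1. So H_1 = Z.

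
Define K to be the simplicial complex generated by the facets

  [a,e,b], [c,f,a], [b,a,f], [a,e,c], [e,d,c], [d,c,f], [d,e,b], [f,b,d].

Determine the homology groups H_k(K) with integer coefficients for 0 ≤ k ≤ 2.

Take the total order a < b < c < d < e < f on the vertex set. Then K (dimension 2) consists of the simplices:

  0-simplices (6): a, b, c, d, e, f
  1-simplices (12): ab, ac, ae, af, bd, be, bf, cd, ce, cf, de, df
  2-simplices (8): abe, abf, ace, acf, bde, bdf, cde, cdf

Hence C_0 ≅ Z^6, C_1 ≅ Z^12, C_2 ≅ Z^8.

The boundary map ∂_1: C_1 → C_0 sends each edge [p,q] (with p < q) to q − p. For instance
  ∂bd = d − b.
The resulting 6×12 matrix has rank 5, and its Smith normal form has invariant factors (1,1,1,1,1).

Boundary ∂_2: C_2 → C_1 maps a triangle to the signed sum of its edges. For instance
  ∂bdf = df − bf + bd,
  ∂abe = be − ae + ab.
This gives a 12×8 integer matrix of rank 7; reducing to Smith normal form yields diagonal entries (1,1,1,1,1,1,1).

Now H_k = ker ∂_k / im ∂_{k+1}, so:

  H_0: rank C_0 − rank ∂_1 = 6 − 5 = 1, and the invariant factors of ∂_1 are all 1, so H_0 = Z.
  H_1: rank ker ∂_1 − rank ∂_2 = (12 − 5) − 7 = 0, and the invariant factors of ∂_2 are all 1, so H_1 = 0.
  H_2: rank ker ∂_2 − rank ∂_3 = (8 − 7) − 0 = 1, and there is no ∂_3, so H_2 = Z.

H_0 ≅ Z,  H_1 = 0,  H_2 ≅ Z.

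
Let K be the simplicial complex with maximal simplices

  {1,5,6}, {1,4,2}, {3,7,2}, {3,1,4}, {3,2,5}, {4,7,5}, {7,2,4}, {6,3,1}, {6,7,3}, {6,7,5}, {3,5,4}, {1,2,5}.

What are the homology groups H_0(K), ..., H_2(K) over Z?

H_0 = Z,  H_1 = Z_2,  H_2 = 0.

Take the total order 1 < 2 < 3 < 4 < 5 < 6 < 7 on the vertex set. Then K (dimension 2) consists of the simplices:

  0-simplices (7): [1], [2], [3], [4], [5], [6], [7]
  1-simplices (18): [1,2], [1,3], [1,4], [1,5], [1,6], [2,3], [2,4], [2,5], [2,7], [3,4], [3,5], [3,6], [3,7], [4,5], [4,7], [5,6], [5,7], [6,7]
  2-simplices (12): [1,2,4], [1,2,5], [1,3,4], [1,3,6], [1,5,6], [2,3,5], [2,3,7], [2,4,7], [3,4,5], [3,6,7], [4,5,7], [5,6,7]

Hence C_0 ≅ Z^7, C_1 ≅ Z^18, C_2 ≅ Z^12.

∂_1: C_1 → C_0 is given by ∂[p,q] = [q] − [p].
The resulting 7×18 matrix has rank 6, and its Smith normal form has invariant factors (1,1,1,1,1,1).

Boundary ∂_2: C_2 → C_1 maps a triangle to the signed sum of its edges. For instance
  ∂[1,2,4] = [2,4] − [1,4] + [1,2],
  ∂[1,3,4] = [3,4] − [1,4] + [1,3].
The resulting 18×12 matrix has rank 12, and its Smith normal form has invariant factors (1,1,1,1,1,1,1,1,1,1,1,2).

Reading off H_k = ker ∂_k / im ∂_{k+1}:

  H_0: rank C_0 − rank ∂_1 = 7 − 6 = 1, and the invariant factors of ∂_1 are all 1, so H_0 = Z.
  H_1: rank ker ∂_1 − rank ∂_2 = (18 − 6) − 12 = 0, and ∂_2 has invariant factor 2 > 1, so H_1 = Z_2.
  H_2: rank ker ∂_2 − rank ∂_3 = (12 − 12) − 0 = 0, and there is no ∂_3, so H_2 = 0.

As a check, the Euler characteristic is 7 − 18 + 12 = 1, which agrees with 1 − 0 + 0 = 1.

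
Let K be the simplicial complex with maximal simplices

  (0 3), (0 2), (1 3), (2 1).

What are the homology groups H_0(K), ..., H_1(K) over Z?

K has 4 vertices, 4 edges.
rank ∂_0 = 0, rank ∂_1 = 3 ⇒ b_0 = 4 − 0 − 3 = 1; all invariant factors of ∂_1 are 1 so no torsion. So H_0 = Z.
rank ∂_1 = 3, rank ∂_2 = 0 ⇒ b_1 = 4 − 3 − 0 = 1. So H_1 = Z.

H_0 = Z,  H_1 = Z.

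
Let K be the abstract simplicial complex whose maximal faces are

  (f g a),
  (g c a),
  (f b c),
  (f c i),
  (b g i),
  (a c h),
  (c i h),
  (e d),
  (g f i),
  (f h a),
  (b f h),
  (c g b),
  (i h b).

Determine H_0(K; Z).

H_0 = Z^2.

We work with the vertex ordering a < b < c < d < e < f < g < h < i. The simplices of K, each written with vertices in increasing order, are:

  0-simplices (9): a, b, c, d, e, f, g, h, i
  1-simplices (19): ac, af, ag, ah, bc, bf, bg, bh, bi, cf, cg, ch, ci, de, fg, fh, fi, gi, hi
  2-simplices (12): acg, ach, afg, afh, bcf, bcg, bfh, bgi, bhi, cfi, chi, fgi

so the chain groups are C_0 ≅ Z^9, C_1 ≅ Z^19, C_2 ≅ Z^12.

The boundary map ∂_1: C_1 → C_0 sends each edge [p,q] (with p < q) to q − p.
The resulting 9×19 matrix has rank 7, and its Smith normal form has invariant factors (1,1,1,1,1,1,1).

Boundary ∂_2: C_2 → C_1 maps a triangle to the signed sum of its edges. For instance
  ∂bhi = hi − bi + bh,
  ∂bgi = gi − bi + bg.
This gives a 19×12 integer matrix of rank 12; reducing to Smith normal form yields diagonal entries (1,1,1,1,1,1,1,1,1,1,1,2).

Computing H_k = (kernel of ∂_k) / (image of ∂_{k+1}):

  H_0: rank C_0 − rank ∂_1 = 9 − 7 = 2, and the invariant factors of ∂_1 are all 1, so H_0 = Z^2.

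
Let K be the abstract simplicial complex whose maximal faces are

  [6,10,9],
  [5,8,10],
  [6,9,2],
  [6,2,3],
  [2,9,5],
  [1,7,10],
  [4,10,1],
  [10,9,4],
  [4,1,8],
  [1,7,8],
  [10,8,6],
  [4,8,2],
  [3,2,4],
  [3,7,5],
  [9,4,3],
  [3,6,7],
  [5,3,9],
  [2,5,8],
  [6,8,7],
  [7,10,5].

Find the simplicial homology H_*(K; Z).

Fix the vertex order 1 < 2 < 3 < 4 < 5 < 6 < 7 < 8 < 9 < 10 and write every simplex with vertices in increasing order. Then dim K = 2 and the simplices of K are:

  0-simplices (10): [1], [2], [3], [4], [5], [6], [7], [8], [9], [10]
  1-simplices (30): (30 of them)
  2-simplices (20): (20 of them)

giving chain groups C_0 ≅ Z^10, C_1 ≅ Z^30, C_2 ≅ Z^20.

Boundary ∂_1: C_1 → C_0 sends each edge [p,q] (with p < q) to q − p. For instance
  ∂[6,9] = [9] − [6].
As a 10×30 matrix over Z this has rank 9, with invariant factors (1,1,1,1,1,1,1,1,1).

∂_2: C_2 → C_1 maps a triangle to the signed sum of its edges. For instance
  ∂[6,9,10] = [9,10] − [6,10] + [6,9],
  ∂[1,4,10] = [4,10] − [1,10] + [1,4].
The 30×20 boundary matrix has rank 20 and Smith normal form diag(1,1,1,1,1,1,1,1,1,1,1,1,1,1,1,1,1,1,1,2).

Computing H_k = (kernel of ∂_k) / (image of ∂_{k+1}):

  H_0: rank C_0 − rank ∂_1 = 10 − 9 = 1, and the invariant factors of ∂_1 are all 1, so H_0 = Z.
  H_1: rank ker ∂_1 − rank ∂_2 = (30 − 9) − 20 = 1, and ∂_2 has invariant factor 2 > 1, so H_1 = Z ⊕ Z/2.
  H_2: rank ker ∂_2 − rank ∂_3 = (20 − 20) − 0 = 0, and there is no ∂_3, so H_2 = 0.

(K is a triangulation of the Klein bottle.)

H_0 = Z,  H_1 = Z ⊕ Z/2,  H_2 = 0.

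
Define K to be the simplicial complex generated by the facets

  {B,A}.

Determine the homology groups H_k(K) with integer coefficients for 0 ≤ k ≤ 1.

Order the vertices as A < B. Listing each simplex with vertices in this order, K has dimension 1 with simplices:

  0-simplices (2): A, B
  1-simplices (1): AB

giving chain groups C_0 ≅ Z^2, C_1 ≅ Z^1.

Boundary ∂_1: C_1 → C_0 sends each edge [p,q] (with p < q) to q − p.
As a 2×1 matrix over Z this has rank 1, with invariant factors (1).

Computing H_k = (kernel of ∂_k) / (image of ∂_{k+1}):

  H_0: rank C_0 − rank ∂_1 = 2 − 1 = 1, and the invariant factors of ∂_1 are all 1, so H_0 = Z.
  H_1: rank ker ∂_1 − rank ∂_2 = (1 − 1) − 0 = 0, and there is no ∂_2, so H_1 = 0.

(K is a triangulation of the 1-simplex.)

H_0 ≅ Z,  H_1 = 0.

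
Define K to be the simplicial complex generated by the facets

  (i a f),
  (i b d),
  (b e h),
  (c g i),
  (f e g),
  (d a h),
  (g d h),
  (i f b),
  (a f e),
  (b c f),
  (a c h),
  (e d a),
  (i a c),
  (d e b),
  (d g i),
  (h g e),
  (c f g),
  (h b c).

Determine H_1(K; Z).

H_1 ≅ Z ⊕ Z/2Z.

Take the total order a < b < c < d < e < f < g < h < i on the vertex set. Then K (dimension 2) consists of the simplices:

  0-simplices (9): a, b, c, d, e, f, g, h, i
  1-simplices (27): ac, ad, ae, af, ah, ai, bc, bd, be, bf, bh, bi, cf, cg, ch, ci, de, dg, dh, di, ef, eg, eh, fg, fi, gh, gi
  2-simplices (18): ach, aci, ade, adh, aef, afi, bcf, bch, bde, bdi, beh, bfi, cfg, cgi, dgh, dgi, efg, egh

so the chain groups are C_0 ≅ Z^9, C_1 ≅ Z^27, C_2 ≅ Z^18.

The boundary map ∂_1: C_1 → C_0 sends each edge [p,q] (with p < q) to q − p. For instance
  ∂bd = d − b.
The 9×27 boundary matrix has rank 8 and Smith normal form diag(1,1,1,1,1,1,1,1).

∂_2: C_2 → C_1 acts by ∂[p,q,r] = [q,r] − [p,r] + [p,q]. For instance
  ∂bfi = fi − bi + bf,
  ∂ade = de − ae + ad.
The resulting 27×18 matrix has rank 18, and its Smith normal form has invariant factors (1,1,1,1,1,1,1,1,1,1,1,1,1,1,1,1,1,2).

Reading off H_k = ker ∂_k / im ∂_{k+1}:

  H_1: rank ker ∂_1 − rank ∂_2 = (27 − 8) − 18 = 1, and ∂_2 has invariant factor 2 > 1, so H_1 = Z ⊕ Z/2Z.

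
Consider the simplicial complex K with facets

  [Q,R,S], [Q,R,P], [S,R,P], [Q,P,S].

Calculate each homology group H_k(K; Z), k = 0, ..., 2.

H_0 ≅ Z,  H_1 = 0,  H_2 ≅ Z.

Order the vertices as P < Q < R < S. Listing each simplex with vertices in this order, K has dimension 2 with simplices:

  0-simplices (4): P, Q, R, S
  1-simplices (6): PQ, PR, PS, QR, QS, RS
  2-simplices (4): PQR, PQS, PRS, QRS

so the chain groups are C_0 ≅ Z^4, C_1 ≅ Z^6, C_2 ≅ Z^4.

Boundary ∂_1: C_1 → C_0 sends each edge [p,q] (with p < q) to q − p. For instance
  ∂QR = R − Q.
This gives a 4×6 integer matrix of rank 3; reducing to Smith normal form yields diagonal entries (1,1,1).

The boundary map ∂_2: C_2 → C_1 acts by ∂[p,q,r] = [q,r] − [p,r] + [p,q]. For instance
  ∂QRS = RS − QS + QR,
  ∂PQS = QS − PS + PQ.
The resulting 6×4 matrix has rank 3, and its Smith normal form has invariant factors (1,1,1).

Now H_k = ker ∂_k / im ∂_{k+1}, so:

  H_0: rank C_0 − rank ∂_1 = 4 − 3 = 1, and the invariant factors of ∂_1 are all 1, so H_0 = Z.
  H_1: rank ker ∂_1 − rank ∂_2 = (6 − 3) − 3 = 0, and the invariant factors of ∂_2 are all 1, so H_1 = 0.
  H_2: rank ker ∂_2 − rank ∂_3 = (4 − 3) − 0 = 1, and there is no ∂_3, so H_2 = Z.

As a check, the Euler characteristic is 4 − 6 + 4 = 2, which agrees with 1 − 0 + 1 = 2.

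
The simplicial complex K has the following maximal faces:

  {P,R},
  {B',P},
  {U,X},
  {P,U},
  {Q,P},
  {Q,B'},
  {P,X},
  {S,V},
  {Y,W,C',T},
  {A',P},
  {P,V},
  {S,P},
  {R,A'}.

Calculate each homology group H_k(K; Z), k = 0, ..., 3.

K has 13 vertices, 18 edges, 4 triangles, 1 3-simplex.
rank ∂_0 = 0, rank ∂_1 = 11 ⇒ b_0 = 13 − 0 − 11 = 2; all invariant factors of ∂_1 are 1 so no torsion. So H_0 = Z^2.
rank ∂_1 = 11, rank ∂_2 = 3 ⇒ b_1 = 18 − 11 − 3 = 4; all invariant factors of ∂_2 are 1 so no torsion. So H_1 = Z^4.
rank ∂_2 = 3, rank ∂_3 = 1 ⇒ b_2 = 4 − 3 − 1 = 0; all invariant factors of ∂_3 are 1 so no torsion. So H_2 = 0.
rank ∂_3 = 1, rank ∂_4 = 0 ⇒ b_3 = 1 − 1 − 0 = 0. So H_3 = 0.

H_0 ≅ Z^2,  H_1 ≅ Z^4,  H_2 = 0,  H_3 = 0.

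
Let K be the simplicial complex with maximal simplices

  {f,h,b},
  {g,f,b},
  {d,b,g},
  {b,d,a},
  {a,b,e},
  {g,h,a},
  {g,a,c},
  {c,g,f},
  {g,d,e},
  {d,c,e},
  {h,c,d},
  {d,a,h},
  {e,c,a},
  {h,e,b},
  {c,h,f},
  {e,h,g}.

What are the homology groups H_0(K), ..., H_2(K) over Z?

H_0 = Z,  H_1 = Z^2,  H_2 = Z.

Order the vertices as a < b < c < d < e < f < g < h. Listing each simplex with vertices in this order, K has dimension 2 with simplices:

  0-simplices (8): a, b, c, d, e, f, g, h
  1-simplices (24): ab, ac, ad, ae, ag, ah, bd, be, bf, bg, bh, cd, ce, cf, cg, ch, de, dg, dh, eg, eh, fg, fh, gh
  2-simplices (16): abd, abe, ace, acg, adh, agh, bdg, beh, bfg, bfh, cde, cdh, cfg, cfh, deg, egh

giving chain groups C_0 ≅ Z^8, C_1 ≅ Z^24, C_2 ≅ Z^16.

The boundary map ∂_1: C_1 → C_0 is given by ∂[p,q] = [q] − [p]. For instance
  ∂cf = f − c.
As a 8×24 matrix over Z this has rank 7, with invariant factors (1,1,1,1,1,1,1).

Boundary ∂_2: C_2 → C_1 acts by ∂[p,q,r] = [q,r] − [p,r] + [p,q]. For instance
  ∂acg = cg − ag + ac,
  ∂cde = de − ce + cd.
This gives a 24×16 integer matrix of rank 15; reducing to Smith normal form yields diagonal entries (1,1,1,1,1,1,1,1,1,1,1,1,1,1,1).

Reading off H_k = ker ∂_k / im ∂_{k+1}:

  H_0: rank C_0 − rank ∂_1 = 8 − 7 = 1, and the invariant factors of ∂_1 are all 1, so H_0 ≅ Z.
  H_1: rank ker ∂_1 − rank ∂_2 = (24 − 7) − 15 = 2, and the invariant factors of ∂_2 are all 1, so H_1 ≅ Z^2.
  H_2: rank ker ∂_2 − rank ∂_3 = (16 − 15) − 0 = 1, and there is no ∂_3, so H_2 ≅ Z.

As a check, the Euler characteristic is 8 − 24 + 16 = 0, which agrees with 1 − 2 + 1 = 0.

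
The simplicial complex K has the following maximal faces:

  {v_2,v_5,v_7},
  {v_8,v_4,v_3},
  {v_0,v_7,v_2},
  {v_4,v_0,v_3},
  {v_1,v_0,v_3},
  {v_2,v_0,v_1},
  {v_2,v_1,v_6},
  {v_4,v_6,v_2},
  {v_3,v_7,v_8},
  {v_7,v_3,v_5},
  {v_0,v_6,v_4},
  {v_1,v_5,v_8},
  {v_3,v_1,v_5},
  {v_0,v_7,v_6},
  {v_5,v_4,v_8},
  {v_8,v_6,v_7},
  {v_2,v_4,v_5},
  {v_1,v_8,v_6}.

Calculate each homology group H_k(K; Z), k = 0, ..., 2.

Take the total order v_0 < v_1 < v_2 < v_3 < v_4 < v_5 < v_6 < v_7 < v_8 on the vertex set. Then K (dimension 2) consists of the simplices:

  0-simplices (9): [v_0], [v_1], [v_2], [v_3], [v_4], [v_5], [v_6], [v_7], [v_8]
  1-simplices (27): (27 of them)
  2-simplices (18): (18 of them)

so the chain groups are C_0 ≅ Z^9, C_1 ≅ Z^27, C_2 ≅ Z^18.

Boundary ∂_1: C_1 → C_0 sends each edge [p,q] (with p < q) to q − p. For instance
  ∂[v_6,v_8] = [v_8] − [v_6].
The 9×27 boundary matrix has rank 8 and Smith normal form diag(1,1,1,1,1,1,1,1).

∂_2: C_2 → C_1 maps a triangle to the signed sum of its edges. For instance
  ∂[v_3,v_4,v_8] = [v_4,v_8] − [v_3,v_8] + [v_3,v_4],
  ∂[v_3,v_7,v_8] = [v_7,v_8] − [v_3,v_8] + [v_3,v_7].
The resulting 27×18 matrix has rank 18, and its Smith normal form has invariant factors (1,1,1,1,1,1,1,1,1,1,1,1,1,1,1,1,1,2).

Computing H_k = (kernel of ∂_k) / (image of ∂_{k+1}):

  H_0: rank C_0 − rank ∂_1 = 9 − 8 = 1, and the invariant factors of ∂_1 are all 1, so H_0 = Z.
  H_1: rank ker ∂_1 − rank ∂_2 = (27 − 8) − 18 = 1, and ∂_2 has invariant factor 2 > 1, so H_1 = Z ⊕ Z_2.
  H_2: rank ker ∂_2 − rank ∂_3 = (18 − 18) − 0 = 0, and there is no ∂_3, so H_2 = 0.

H_0 ≅ Z,  H_1 ≅ Z ⊕ Z_2,  H_2 = 0.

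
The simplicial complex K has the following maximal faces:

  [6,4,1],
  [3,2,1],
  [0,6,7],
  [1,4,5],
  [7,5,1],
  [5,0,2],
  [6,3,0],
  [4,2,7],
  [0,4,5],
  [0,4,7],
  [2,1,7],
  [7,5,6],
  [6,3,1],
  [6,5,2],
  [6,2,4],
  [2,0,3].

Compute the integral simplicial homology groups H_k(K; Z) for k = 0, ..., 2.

We work with the vertex ordering 0 < 1 < 2 < 3 < 4 < 5 < 6 < 7. The simplices of K, each written with vertices in increasing order, are:

  0-simplices (8): [0], [1], [2], [3], [4], [5], [6], [7]
  1-simplices (24): (24 of them)
  2-simplices (16): [0,2,3], [0,2,5], [0,3,6], [0,4,5], [0,4,7], [0,6,7], [1,2,3], [1,2,7], [1,3,6], [1,4,5], [1,4,6], [1,5,7], [2,4,6], [2,4,7], [2,5,6], [5,6,7]

so the chain groups are C_0 ≅ Z^8, C_1 ≅ Z^24, C_2 ≅ Z^16.

The boundary map ∂_1: C_1 → C_0 is given by ∂[p,q] = [q] − [p]. For instance
  ∂[5,7] = [7] − [5].
The resulting 8×24 matrix has rank 7, and its Smith normal form has invariant factors (1,1,1,1,1,1,1).

∂_2: C_2 → C_1 maps a triangle to the signed sum of its edges. For instance
  ∂[0,4,5] = [4,5] − [0,5] + [0,4],
  ∂[1,4,6] = [4,6] − [1,6] + [1,4].
The resulting 24×16 matrix has rank 15, and its Smith normal form has invariant factors (1,1,1,1,1,1,1,1,1,1,1,1,1,1,1).

From H_k ≅ ker(∂_k) / im(∂_{k+1}) we obtain:

  H_0: rank C_0 − rank ∂_1 = 8 − 7 = 1, and the invariant factors of ∂_1 are all 1, so H_0 ≅ Z.
  H_1: rank ker ∂_1 − rank ∂_2 = (24 − 7) − 15 = 2, and the invariant factors of ∂_2 are all 1, so H_1 ≅ Z^2.
  H_2: rank ker ∂_2 − rank ∂_3 = (16 − 15) − 0 = 1, and there is no ∂_3, so H_2 ≅ Z.

(K is a triangulation of the torus T^2.)

H_0 = Z,  H_1 = Z^2,  H_2 = Z.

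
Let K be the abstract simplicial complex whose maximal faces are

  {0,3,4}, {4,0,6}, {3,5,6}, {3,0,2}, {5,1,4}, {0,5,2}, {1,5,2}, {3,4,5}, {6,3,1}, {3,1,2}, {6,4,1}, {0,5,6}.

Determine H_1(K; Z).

H_1 ≅ Z/2.

Order the vertices as 0 < 1 < 2 < 3 < 4 < 5 < 6. Listing each simplex with vertices in this order, K has dimension 2 with simplices:

  0-simplices (7): [0], [1], [2], [3], [4], [5], [6]
  1-simplices (18): [0,2], [0,3], [0,4], [0,5], [0,6], [1,2], [1,3], [1,4], [1,5], [1,6], [2,3], [2,5], [3,4], [3,5], [3,6], [4,5], [4,6], [5,6]
  2-simplices (12): [0,2,3], [0,2,5], [0,3,4], [0,4,6], [0,5,6], [1,2,3], [1,2,5], [1,3,6], [1,4,5], [1,4,6], [3,4,5], [3,5,6]

so the chain groups are C_0 ≅ Z^7, C_1 ≅ Z^18, C_2 ≅ Z^12.

Boundary ∂_1: C_1 → C_0 sends each edge [p,q] (with p < q) to q − p.
The 7×18 boundary matrix has rank 6 and Smith normal form diag(1,1,1,1,1,1).

∂_2: C_2 → C_1 acts by ∂[p,q,r] = [q,r] − [p,r] + [p,q]. For instance
  ∂[3,5,6] = [5,6] − [3,6] + [3,5],
  ∂[1,2,5] = [2,5] − [1,5] + [1,2].
The 18×12 boundary matrix has rank 12 and Smith normal form diag(1,1,1,1,1,1,1,1,1,1,1,2).

Reading off H_k = ker ∂_k / im ∂_{k+1}:

  H_1: rank ker ∂_1 − rank ∂_2 = (18 − 6) − 12 = 0, and ∂_2 has invariant factor 2 > 1, so H_1 = Z/2.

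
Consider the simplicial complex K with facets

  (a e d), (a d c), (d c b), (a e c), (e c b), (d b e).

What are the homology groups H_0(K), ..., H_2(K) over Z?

Order the vertices as a < b < c < d < e. Listing each simplex with vertices in this order, K has dimension 2 with simplices:

  0-simplices (5): a, b, c, d, e
  1-simplices (9): ac, ad, ae, bc, bd, be, cd, ce, de
  2-simplices (6): acd, ace, ade, bcd, bce, bde

Hence C_0 ≅ Z^5, C_1 ≅ Z^9, C_2 ≅ Z^6.

Boundary ∂_1: C_1 → C_0 sends each edge [p,q] (with p < q) to q − p. For instance
  ∂bd = d − b.
As a 5×9 matrix over Z this has rank 4, with invariant factors (1,1,1,1).

Boundary ∂_2: C_2 → C_1 sends each 2-simplex [p,q,r] to [q,r] − [p,r] + [p,q]. For instance
  ∂ade = de − ae + ad,
  ∂bcd = cd − bd + bc.
The resulting 9×6 matrix has rank 5, and its Smith normal form has invariant factors (1,1,1,1,1).

From H_k ≅ ker(∂_k) / im(∂_{k+1}) we obtain:

  H_0: rank C_0 − rank ∂_1 = 5 − 4 = 1, and the invariant factors of ∂_1 are all 1, so H_0 = Z.
  H_1: rank ker ∂_1 − rank ∂_2 = (9 − 4) − 5 = 0, and the invariant factors of ∂_2 are all 1, so H_1 = 0.
  H_2: rank ker ∂_2 − rank ∂_3 = (6 − 5) − 0 = 1, and there is no ∂_3, so H_2 = Z.

As a check, the Euler characteristic is 5 − 9 + 6 = 2, which agrees with 1 − 0 + 1 = 2.

H_0 = Z,  H_1 = 0,  H_2 = Z.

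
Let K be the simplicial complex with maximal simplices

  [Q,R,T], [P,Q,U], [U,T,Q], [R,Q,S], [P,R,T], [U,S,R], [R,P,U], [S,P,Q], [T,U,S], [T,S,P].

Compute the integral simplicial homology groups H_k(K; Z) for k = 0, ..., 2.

We work with the vertex ordering P < Q < R < S < T < U. The simplices of K, each written with vertices in increasing order, are:

  0-simplices (6): P, Q, R, S, T, U
  1-simplices (15): PQ, PR, PS, PT, PU, QR, QS, QT, QU, RS, RT, RU, ST, SU, TU
  2-simplices (10): PQS, PQU, PRT, PRU, PST, QRS, QRT, QTU, RSU, STU

giving chain groups C_0 ≅ Z^6, C_1 ≅ Z^15, C_2 ≅ Z^10.

∂_1: C_1 → C_0 sends each edge [p,q] (with p < q) to q − p.
The 6×15 boundary matrix has rank 5 and Smith normal form diag(1,1,1,1,1).

∂_2: C_2 → C_1 maps a triangle to the signed sum of its edges. For instance
  ∂PQS = QS − PS + PQ,
  ∂PRT = RT − PT + PR.
As a 15×10 matrix over Z this has rank 10, with invariant factors (1,1,1,1,1,1,1,1,1,2).

Now H_k = ker ∂_k / im ∂_{k+1}, so:

  H_0: rank C_0 − rank ∂_1 = 6 − 5 = 1, and the invariant factors of ∂_1 are all 1, so H_0 = Z.
  H_1: rank ker ∂_1 − rank ∂_2 = (15 − 5) − 10 = 0, and ∂_2 has invariant factor 2 > 1, so H_1 = Z/2.
  H_2: rank ker ∂_2 − rank ∂_3 = (10 − 10) − 0 = 0, and there is no ∂_3, so H_2 = 0.

As a check, the Euler characteristic is 6 − 15 + 10 = 1, which agrees with 1 − 0 + 0 = 1.

H_0 ≅ Z,  H_1 ≅ Z/2,  H_2 = 0.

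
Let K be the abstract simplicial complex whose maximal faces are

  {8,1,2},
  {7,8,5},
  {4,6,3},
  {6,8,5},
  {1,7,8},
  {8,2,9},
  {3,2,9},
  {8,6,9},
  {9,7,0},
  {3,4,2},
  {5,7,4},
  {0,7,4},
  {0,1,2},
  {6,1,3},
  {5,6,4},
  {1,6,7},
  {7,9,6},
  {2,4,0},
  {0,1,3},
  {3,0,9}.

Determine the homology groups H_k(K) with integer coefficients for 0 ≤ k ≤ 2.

H_0 ≅ Z,  H_1 ≅ Z ⊕ Z/2,  H_2 = 0.

Order the vertices as 0 < 1 < 2 < 3 < 4 < 5 < 6 < 7 < 8 < 9. Listing each simplex with vertices in this order, K has dimension 2 with simplices:

  0-simplices (10): [0], [1], [2], [3], [4], [5], [6], [7], [8], [9]
  1-simplices (30): (30 of them)
  2-simplices (20): (20 of them)

Hence C_0 ≅ Z^10, C_1 ≅ Z^30, C_2 ≅ Z^20.

The boundary map ∂_1: C_1 → C_0 maps an edge to its endpoints' difference, ∂[p,q] = q − p.
The 10×30 boundary matrix has rank 9 and Smith normal form diag(1,1,1,1,1,1,1,1,1).

Boundary ∂_2: C_2 → C_1 acts by ∂[p,q,r] = [q,r] − [p,r] + [p,q]. For instance
  ∂[4,5,7] = [5,7] − [4,7] + [4,5],
  ∂[3,4,6] = [4,6] − [3,6] + [3,4].
The 30×20 boundary matrix has rank 20 and Smith normal form diag(1,1,1,1,1,1,1,1,1,1,1,1,1,1,1,1,1,1,1,2).

From H_k ≅ ker(∂_k) / im(∂_{k+1}) we obtain:

  H_0: rank C_0 − rank ∂_1 = 10 − 9 = 1, and the invariant factors of ∂_1 are all 1, so H_0 ≅ Z.
  H_1: rank ker ∂_1 − rank ∂_2 = (30 − 9) − 20 = 1, and ∂_2 has invariant factor 2 > 1, so H_1 ≅ Z ⊕ Z/2.
  H_2: rank ker ∂_2 − rank ∂_3 = (20 − 20) − 0 = 0, and there is no ∂_3, so H_2 ≅ 0.

As a check, the Euler characteristic is 10 − 30 + 20 = 0, which agrees with 1 − 1 + 0 = 0.
(K is a triangulation of the Klein bottle.)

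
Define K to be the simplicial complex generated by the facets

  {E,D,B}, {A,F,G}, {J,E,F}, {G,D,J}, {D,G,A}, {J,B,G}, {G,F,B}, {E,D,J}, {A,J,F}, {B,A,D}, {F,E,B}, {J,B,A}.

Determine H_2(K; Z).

Order the vertices as A < B < D < E < F < G < J. Listing each simplex with vertices in this order, K has dimension 2 with simplices:

  0-simplices (7): A, B, D, E, F, G, J
  1-simplices (18): AB, AD, AF, AG, AJ, BD, BE, BF, BG, BJ, DE, DG, DJ, EF, EJ, FG, FJ, GJ
  2-simplices (12): ABD, ABJ, ADG, AFG, AFJ, BDE, BEF, BFG, BGJ, DEJ, DGJ, EFJ

so the chain groups are C_0 ≅ Z^7, C_1 ≅ Z^18, C_2 ≅ Z^12.

Boundary ∂_1: C_1 → C_0 sends each edge [p,q] (with p < q) to q − p. For instance
  ∂BG = G − B.
The resulting 7×18 matrix has rank 6, and its Smith normal form has invariant factors (1,1,1,1,1,1).

Boundary ∂_2: C_2 → C_1 acts by ∂[p,q,r] = [q,r] − [p,r] + [p,q]. For instance
  ∂BDE = DE − BE + BD,
  ∂DGJ = GJ − DJ + DG.
The 18×12 boundary matrix has rank 12 and Smith normal form diag(1,1,1,1,1,1,1,1,1,1,1,2).

Now H_k = ker ∂_k / im ∂_{k+1}, so:

  H_2: rank ker ∂_2 − rank ∂_3 = (12 − 12) − 0 = 0, and there is no ∂_3, so H_2 ≅ 0.

(K is a triangulation of the real projective plane RP^2.)

H_2 ≅ 0.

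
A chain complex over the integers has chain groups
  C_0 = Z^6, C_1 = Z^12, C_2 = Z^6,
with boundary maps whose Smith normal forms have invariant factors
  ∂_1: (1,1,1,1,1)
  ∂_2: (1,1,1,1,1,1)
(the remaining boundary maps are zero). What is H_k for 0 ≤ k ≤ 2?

H_0 ≅ Z,  H_1 ≅ Z,  H_2 = 0.

H_0: b_0 = 6 − 0 − 5 = 1; torsion from ∂_1 factors > 1: none. So H_0 ≅ Z.
H_1: b_1 = 12 − 5 − 6 = 1; torsion from ∂_2 factors > 1: none. So H_1 ≅ Z.
H_2: b_2 = 6 − 6 − 0 = 0; torsion from ∂_3 factors > 1: none. So H_2 ≅ 0.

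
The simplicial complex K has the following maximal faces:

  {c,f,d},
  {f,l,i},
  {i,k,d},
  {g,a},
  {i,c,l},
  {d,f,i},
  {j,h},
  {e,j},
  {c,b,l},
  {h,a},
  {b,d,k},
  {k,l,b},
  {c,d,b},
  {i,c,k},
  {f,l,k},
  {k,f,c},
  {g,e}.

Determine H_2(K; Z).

Order the vertices as a < b < c < d < e < f < g < h < i < j < k < l. Listing each simplex with vertices in this order, K has dimension 2 with simplices:

  0-simplices (12): a, b, c, d, e, f, g, h, i, j, k, l
  1-simplices (23): ag, ah, bc, bd, bk, bl, cd, cf, ci, ck, cl, df, di, dk, eg, ej, fi, fk, fl, hj, ik, il, kl
  2-simplices (12): bcd, bcl, bdk, bkl, cdf, cfk, cik, cil, dfi, dik, fil, fkl

Hence C_0 ≅ Z^12, C_1 ≅ Z^23, C_2 ≅ Z^12.

∂_1: C_1 → C_0 sends each edge [p,q] (with p < q) to q − p.
The 12×23 boundary matrix has rank 10 and Smith normal form diag(1,1,1,1,1,1,1,1,1,1).

∂_2: C_2 → C_1 sends each 2-simplex [p,q,r] to [q,r] − [p,r] + [p,q]. For instance
  ∂dik = ik − dk + di,
  ∂bdk = dk − bk + bd.
The resulting 23×12 matrix has rank 12, and its Smith normal form has invariant factors (1,1,1,1,1,1,1,1,1,1,1,2).

From H_k ≅ ker(∂_k) / im(∂_{k+1}) we obtain:

  H_2: rank ker ∂_2 − rank ∂_3 = (12 − 12) − 0 = 0, and there is no ∂_3, so H_2 = 0.

(K is a triangulation of the disjoint union of the circle S^1 and the real projective plane RP^2.)

H_2 = 0.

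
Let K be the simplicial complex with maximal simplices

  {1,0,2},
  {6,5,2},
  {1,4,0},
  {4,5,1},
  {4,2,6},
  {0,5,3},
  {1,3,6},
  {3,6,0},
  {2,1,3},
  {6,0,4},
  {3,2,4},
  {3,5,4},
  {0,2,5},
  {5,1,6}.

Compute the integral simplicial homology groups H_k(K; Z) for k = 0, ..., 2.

H_0 ≅ Z,  H_1 ≅ Z^2,  H_2 ≅ Z.

Order the vertices as 0 < 1 < 2 < 3 < 4 < 5 < 6. Listing each simplex with vertices in this order, K has dimension 2 with simplices:

  0-simplices (7): [0], [1], [2], [3], [4], [5], [6]
  1-simplices (21): [0,1], [0,2], [0,3], [0,4], [0,5], [0,6], [1,2], [1,3], [1,4], [1,5], [1,6], [2,3], [2,4], [2,5], [2,6], [3,4], [3,5], [3,6], [4,5], [4,6], [5,6]
  2-simplices (14): [0,1,2], [0,1,4], [0,2,5], [0,3,5], [0,3,6], [0,4,6], [1,2,3], [1,3,6], [1,4,5], [1,5,6], [2,3,4], [2,4,6], [2,5,6], [3,4,5]

Hence C_0 ≅ Z^7, C_1 ≅ Z^21, C_2 ≅ Z^14.

Boundary ∂_1: C_1 → C_0 is given by ∂[p,q] = [q] − [p].
As a 7×21 matrix over Z this has rank 6, with invariant factors (1,1,1,1,1,1).

∂_2: C_2 → C_1 acts by ∂[p,q,r] = [q,r] − [p,r] + [p,q]. For instance
  ∂[0,4,6] = [4,6] − [0,6] + [0,4],
  ∂[0,2,5] = [2,5] − [0,5] + [0,2].
The resulting 21×14 matrix has rank 13, and its Smith normal form has invariant factors (1,1,1,1,1,1,1,1,1,1,1,1,1).

Computing H_k = (kernel of ∂_k) / (image of ∂_{k+1}):

  H_0: rank C_0 − rank ∂_1 = 7 − 6 = 1, and the invariant factors of ∂_1 are all 1, so H_0 ≅ Z.
  H_1: rank ker ∂_1 − rank ∂_2 = (21 − 6) − 13 = 2, and the invariant factors of ∂_2 are all 1, so H_1 ≅ Z^2.
  H_2: rank ker ∂_2 − rank ∂_3 = (14 − 13) − 0 = 1, and there is no ∂_3, so H_2 ≅ Z.

As a check, the Euler characteristic is 7 − 21 + 14 = 0, which agrees with 1 − 2 + 1 = 0.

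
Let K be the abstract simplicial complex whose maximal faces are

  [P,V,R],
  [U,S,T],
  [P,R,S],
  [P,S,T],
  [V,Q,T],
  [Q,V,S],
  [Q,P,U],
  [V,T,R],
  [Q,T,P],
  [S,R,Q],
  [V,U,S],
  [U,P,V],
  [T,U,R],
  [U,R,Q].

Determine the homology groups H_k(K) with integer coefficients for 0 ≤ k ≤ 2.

H_0 ≅ Z,  H_1 ≅ Z^2,  H_2 ≅ Z.

Take the total order P < Q < R < S < T < U < V on the vertex set. Then K (dimension 2) consists of the simplices:

  0-simplices (7): P, Q, R, S, T, U, V
  1-simplices (21): PQ, PR, PS, PT, PU, PV, QR, QS, QT, QU, QV, RS, RT, RU, RV, ST, SU, SV, TU, TV, UV
  2-simplices (14): PQT, PQU, PRS, PRV, PST, PUV, QRS, QRU, QSV, QTV, RTU, RTV, STU, SUV

so the chain groups are C_0 ≅ Z^7, C_1 ≅ Z^21, C_2 ≅ Z^14.

Boundary ∂_1: C_1 → C_0 sends each edge [p,q] (with p < q) to q − p. For instance
  ∂QS = S − Q.
The resulting 7×21 matrix has rank 6, and its Smith normal form has invariant factors (1,1,1,1,1,1).

∂_2: C_2 → C_1 acts by ∂[p,q,r] = [q,r] − [p,r] + [p,q]. For instance
  ∂PST = ST − PT + PS,
  ∂RTU = TU − RU + RT.
The resulting 21×14 matrix has rank 13, and its Smith normal form has invariant factors (1,1,1,1,1,1,1,1,1,1,1,1,1).

Reading off H_k = ker ∂_k / im ∂_{k+1}:

  H_0: rank C_0 − rank ∂_1 = 7 − 6 = 1, and the invariant factors of ∂_1 are all 1, so H_0 = Z.
  H_1: rank ker ∂_1 − rank ∂_2 = (21 − 6) − 13 = 2, and the invariant factors of ∂_2 are all 1, so H_1 = Z^2.
  H_2: rank ker ∂_2 − rank ∂_3 = (14 − 13) − 0 = 1, and there is no ∂_3, so H_2 = Z.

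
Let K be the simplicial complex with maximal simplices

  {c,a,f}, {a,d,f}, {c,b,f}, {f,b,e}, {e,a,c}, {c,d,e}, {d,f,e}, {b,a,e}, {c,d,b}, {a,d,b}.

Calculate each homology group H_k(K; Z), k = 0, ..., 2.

Order the vertices as a < b < c < d < e < f. Listing each simplex with vertices in this order, K has dimension 2 with simplices:

  0-simplices (6): a, b, c, d, e, f
  1-simplices (15): ab, ac, ad, ae, af, bc, bd, be, bf, cd, ce, cf, de, df, ef
  2-simplices (10): abd, abe, ace, acf, adf, bcd, bcf, bef, cde, def

giving chain groups C_0 ≅ Z^6, C_1 ≅ Z^15, C_2 ≅ Z^10.

Boundary ∂_1: C_1 → C_0 sends each edge [p,q] (with p < q) to q − p.
This gives a 6×15 integer matrix of rank 5; reducing to Smith normal form yields diagonal entries (1,1,1,1,1).

∂_2: C_2 → C_1 sends each 2-simplex [p,q,r] to [q,r] − [p,r] + [p,q]. For instance
  ∂abd = bd − ad + ab,
  ∂adf = df − af + ad.
As a 15×10 matrix over Z this has rank 10, with invariant factors (1,1,1,1,1,1,1,1,1,2).

From H_k ≅ ker(∂_k) / im(∂_{k+1}) we obtain:

  H_0: rank C_0 − rank ∂_1 = 6 − 5 = 1, and the invariant factors of ∂_1 are all 1, so H_0 = Z.
  H_1: rank ker ∂_1 − rank ∂_2 = (15 − 5) − 10 = 0, and ∂_2 has invariant factor 2 > 1, so H_1 = Z/2.
  H_2: rank ker ∂_2 − rank ∂_3 = (10 − 10) − 0 = 0, and there is no ∂_3, so H_2 = 0.

H_0 ≅ Z,  H_1 ≅ Z/2,  H_2 = 0.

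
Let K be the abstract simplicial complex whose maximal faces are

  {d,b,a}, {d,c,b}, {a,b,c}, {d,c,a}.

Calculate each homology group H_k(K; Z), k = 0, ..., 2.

H_0 = Z,  H_1 = 0,  H_2 = Z.

Take the total order a < b < c < d on the vertex set. Then K (dimension 2) consists of the simplices:

  0-simplices (4): a, b, c, d
  1-simplices (6): ab, ac, ad, bc, bd, cd
  2-simplices (4): abc, abd, acd, bcd

giving chain groups C_0 ≅ Z^4, C_1 ≅ Z^6, C_2 ≅ Z^4.

Boundary ∂_1: C_1 → C_0 is given by ∂[p,q] = [q] − [p].
As a 4×6 matrix over Z this has rank 3, with invariant factors (1,1,1).

∂_2: C_2 → C_1 sends each 2-simplex [p,q,r] to [q,r] − [p,r] + [p,q]. For instance
  ∂acd = cd − ad + ac,
  ∂abc = bc − ac + ab.
The resulting 6×4 matrix has rank 3, and its Smith normal form has invariant factors (1,1,1).

Computing H_k = (kernel of ∂_k) / (image of ∂_{k+1}):

  H_0: rank C_0 − rank ∂_1 = 4 − 3 = 1, and the invariant factors of ∂_1 are all 1, so H_0 = Z.
  H_1: rank ker ∂_1 − rank ∂_2 = (6 − 3) − 3 = 0, and the invariant factors of ∂_2 are all 1, so H_1 = 0.
  H_2: rank ker ∂_2 − rank ∂_3 = (4 − 3) − 0 = 1, and there is no ∂_3, so H_2 = Z.

(K is a triangulation of the 2-sphere S^2.)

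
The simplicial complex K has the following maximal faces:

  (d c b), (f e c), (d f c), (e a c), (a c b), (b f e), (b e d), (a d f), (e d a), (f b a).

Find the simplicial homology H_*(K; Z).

Order the vertices as a < b < c < d < e < f. Listing each simplex with vertices in this order, K has dimension 2 with simplices:

  0-simplices (6): a, b, c, d, e, f
  1-simplices (15): ab, ac, ad, ae, af, bc, bd, be, bf, cd, ce, cf, de, df, ef
  2-simplices (10): abc, abf, ace, ade, adf, bcd, bde, bef, cdf, cef

so the chain groups are C_0 ≅ Z^6, C_1 ≅ Z^15, C_2 ≅ Z^10.

The boundary map ∂_1: C_1 → C_0 is given by ∂[p,q] = [q] − [p]. For instance
  ∂ce = e − c.
As a 6×15 matrix over Z this has rank 5, with invariant factors (1,1,1,1,1).

The boundary map ∂_2: C_2 → C_1 acts by ∂[p,q,r] = [q,r] − [p,r] + [p,q]. For instance
  ∂ace = ce − ae + ac,
  ∂abc = bc − ac + ab.
As a 15×10 matrix over Z this has rank 10, with invariant factors (1,1,1,1,1,1,1,1,1,2).

From H_k ≅ ker(∂_k) / im(∂_{k+1}) we obtain:

  H_0: rank C_0 − rank ∂_1 = 6 − 5 = 1, and the invariant factors of ∂_1 are all 1, so H_0 = Z.
  H_1: rank ker ∂_1 − rank ∂_2 = (15 − 5) − 10 = 0, and ∂_2 has invariant factor 2 > 1, so H_1 = Z/2.
  H_2: rank ker ∂_2 − rank ∂_3 = (10 − 10) − 0 = 0, and there is no ∂_3, so H_2 = 0.

As a check, the Euler characteristic is 6 − 15 + 10 = 1, which agrees with 1 − 0 + 0 = 1.

H_0 = Z,  H_1 = Z/2,  H_2 = 0.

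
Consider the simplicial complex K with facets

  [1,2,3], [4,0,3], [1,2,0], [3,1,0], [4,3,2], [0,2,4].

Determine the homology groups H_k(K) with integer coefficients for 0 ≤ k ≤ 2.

We work with the vertex ordering 0 < 1 < 2 < 3 < 4. The simplices of K, each written with vertices in increasing order, are:

  0-simplices (5): [0], [1], [2], [3], [4]
  1-simplices (9): [0,1], [0,2], [0,3], [0,4], [1,2], [1,3], [2,3], [2,4], [3,4]
  2-simplices (6): [0,1,2], [0,1,3], [0,2,4], [0,3,4], [1,2,3], [2,3,4]

so the chain groups are C_0 ≅ Z^5, C_1 ≅ Z^9, C_2 ≅ Z^6.

The boundary map ∂_1: C_1 → C_0 maps an edge to its endpoints' difference, ∂[p,q] = q − p.
As a 5×9 matrix over Z this has rank 4, with invariant factors (1,1,1,1).

Boundary ∂_2: C_2 → C_1 sends each 2-simplex [p,q,r] to [q,r] − [p,r] + [p,q]. For instance
  ∂[0,2,4] = [2,4] − [0,4] + [0,2],
  ∂[0,1,3] = [1,3] − [0,3] + [0,1].
The resulting 9×6 matrix has rank 5, and its Smith normal form has invariant factors (1,1,1,1,1).

Now H_k = ker ∂_k / im ∂_{k+1}, so:

  H_0: rank C_0 − rank ∂_1 = 5 − 4 = 1, and the invariant factors of ∂_1 are all 1, so H_0 ≅ Z.
  H_1: rank ker ∂_1 − rank ∂_2 = (9 − 4) − 5 = 0, and the invariant factors of ∂_2 are all 1, so H_1 ≅ 0.
  H_2: rank ker ∂_2 − rank ∂_3 = (6 − 5) − 0 = 1, and there is no ∂_3, so H_2 ≅ Z.

As a check, the Euler characteristic is 5 − 9 + 6 = 2, which agrees with 1 − 0 + 1 = 2.

H_0 = Z,  H_1 = 0,  H_2 = Z.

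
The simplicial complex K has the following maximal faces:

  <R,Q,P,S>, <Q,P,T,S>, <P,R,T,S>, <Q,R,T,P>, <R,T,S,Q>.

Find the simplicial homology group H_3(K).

Fix the vertex order P < Q < R < S < T and write every simplex with vertices in increasing order. Then dim K = 3 and the simplices of K are:

  0-simplices (5): P, Q, R, S, T
  1-simplices (10): PQ, PR, PS, PT, QR, QS, QT, RS, RT, ST
  2-simplices (10): PQR, PQS, PQT, PRS, PRT, PST, QRS, QRT, QST, RST
  3-simplices (5): PQRS, PQRT, PQST, PRST, QRST

Hence C_0 ≅ Z^5, C_1 ≅ Z^10, C_2 ≅ Z^10, C_3 ≅ Z^5.

The boundary map ∂_1: C_1 → C_0 is given by ∂[p,q] = [q] − [p]. For instance
  ∂QS = S − Q.
The 5×10 boundary matrix has rank 4 and Smith normal form diag(1,1,1,1).

The boundary map ∂_2: C_2 → C_1 sends each 2-simplex [p,q,r] to [q,r] − [p,r] + [p,q]. For instance
  ∂PQR = QR − PR + PQ,
  ∂PST = ST − PT + PS.
This gives a 10×10 integer matrix of rank 6; reducing to Smith normal form yields diagonal entries (1,1,1,1,1,1).

The boundary map ∂_3: C_3 → C_2 sends each 3-simplex σ to the alternating sum Σ_i (−1)^i (σ with its i-th vertex removed). For instance
  ∂QRST = RST − QST + QRT − QRS,
  ∂PRST = RST − PST + PRT − PRS.
The resulting 10×5 matrix has rank 4, and its Smith normal form has invariant factors (1,1,1,1).

From H_k ≅ ker(∂_k) / im(∂_{k+1}) we obtain:

  H_3: rank ker ∂_3 − rank ∂_4 = (5 − 4) − 0 = 1, and there is no ∂_4, so H_3 = Z.

(K is a triangulation of the 3-sphere S^3.)

H_3 = Z.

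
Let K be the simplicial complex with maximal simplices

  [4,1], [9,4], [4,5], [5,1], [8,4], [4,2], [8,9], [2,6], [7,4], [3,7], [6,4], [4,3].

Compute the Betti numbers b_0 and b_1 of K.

b_0 = 1, b_1 = 4.

Take the total order 1 < 2 < 3 < 4 < 5 < 6 < 7 < 8 < 9 on the vertex set. Then K (dimension 1) consists of the simplices:

  0-simplices (9): [1], [2], [3], [4], [5], [6], [7], [8], [9]
  1-simplices (12): [1,4], [1,5], [2,4], [2,6], [3,4], [3,7], [4,5], [4,6], [4,7], [4,8], [4,9], [8,9]

Hence C_0 ≅ Z^9, C_1 ≅ Z^12.

Boundary ∂_1: C_1 → C_0 sends each edge [p,q] (with p < q) to q − p. For instance
  ∂[8,9] = [9] − [8].
The 9×12 boundary matrix has rank 8 and Smith normal form diag(1,1,1,1,1,1,1,1).

Now H_k = ker ∂_k / im ∂_{k+1}, so:

  H_0: rank C_0 − rank ∂_1 = 9 − 8 = 1, and the invariant factors of ∂_1 are all 1, so H_0 = Z.
  H_1: rank ker ∂_1 − rank ∂_2 = (12 − 8) − 0 = 4, and there is no ∂_2, so H_1 = Z^4.

Hence the Betti numbers are b_0 = 1, b_1 = 4.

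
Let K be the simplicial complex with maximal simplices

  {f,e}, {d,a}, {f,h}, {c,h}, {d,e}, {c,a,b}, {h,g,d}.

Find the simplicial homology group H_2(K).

Take the total order a < b < c < d < e < f < g < h on the vertex set. Then K (dimension 2) consists of the simplices:

  0-simplices (8): a, b, c, d, e, f, g, h
  1-simplices (11): ab, ac, ad, bc, ch, de, dg, dh, ef, fh, gh
  2-simplices (2): abc, dgh

so the chain groups are C_0 ≅ Z^8, C_1 ≅ Z^11, C_2 ≅ Z^2.

∂_1: C_1 → C_0 sends each edge [p,q] (with p < q) to q − p.
This gives a 8×11 integer matrix of rank 7; reducing to Smith normal form yields diagonal entries (1,1,1,1,1,1,1).

Boundary ∂_2: C_2 → C_1 sends each 2-simplex [p,q,r] to [q,r] − [p,r] + [p,q]. For instance
  ∂dgh = gh − dh + dg,
  ∂abc = bc − ac + ab.
The 11×2 boundary matrix has rank 2 and Smith normal form diag(1,1).

From H_k ≅ ker(∂_k) / im(∂_{k+1}) we obtain:

  H_2: rank ker ∂_2 − rank ∂_3 = (2 − 2) − 0 = 0, and there is no ∂_3, so H_2 ≅ 0.

H_2 = 0.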